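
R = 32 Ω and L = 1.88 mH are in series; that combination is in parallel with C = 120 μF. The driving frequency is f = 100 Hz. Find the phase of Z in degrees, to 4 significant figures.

ω = 2πf = 628.3 rad/s
X_L = ωL = 1.181 Ω
X_C = 1/(ωC) = 13.26 Ω
Branch 1 (R+jX_L): Z₁ = 32.00 + j1.181 Ω, |Z₁| = 32.02 Ω
Branch 2 (−jX_C): Z₂ = −j13.26 Ω
Parallel: Z = Z₁Z₂/(Z₁+Z₂), |Z| = 12.42 Ω, ∠Z = -67.20°

-67.20°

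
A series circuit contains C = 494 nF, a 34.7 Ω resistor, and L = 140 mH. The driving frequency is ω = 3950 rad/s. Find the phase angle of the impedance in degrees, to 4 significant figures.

X_L = ωL = 553.0 Ω
X_C = 1/(ωC) = 512.5 Ω
Net reactance X = X_L − X_C = 40.52 Ω
Z = 34.70 + j40.52 Ω
|Z| = √(34.70² + 40.52²) = 53.35 Ω
∠Z = arctan(40.52/34.70) = 49.43°

49.43°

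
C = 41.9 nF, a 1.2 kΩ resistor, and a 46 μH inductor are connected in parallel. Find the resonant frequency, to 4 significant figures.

114.6 kHz

ω₀ = 1/√(LC) = 1/√(4.6e-05 × 4.19e-08) = 720300 rad/s
f₀ = ω₀/(2π) = 114.6 kHz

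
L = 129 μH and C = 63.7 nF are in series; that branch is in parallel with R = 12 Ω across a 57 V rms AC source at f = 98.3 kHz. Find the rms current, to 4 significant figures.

ω = 2πf = 617600 rad/s
X_L = ωL = 79.68 Ω
X_C = 1/(ωC) = 25.42 Ω
Branch 1: Z₁ = R = 12.00 Ω
Branch 2 (series LC): Z₂ = j(X_L − X_C) = j54.26 Ω
Parallel: Z = Z₁Z₂/(Z₁+Z₂), |Z| = 11.72 Ω, ∠Z = 12.47°
I = V/|Z| = 57/11.72 = 4.865 A

4.865 A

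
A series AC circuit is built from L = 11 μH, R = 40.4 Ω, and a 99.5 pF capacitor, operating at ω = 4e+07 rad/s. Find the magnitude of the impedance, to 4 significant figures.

193.0 Ω

X_L = ωL = 440.0 Ω
X_C = 1/(ωC) = 251.3 Ω
Net reactance X = X_L − X_C = 188.7 Ω
Z = 40.40 + j188.7 Ω
|Z| = √(40.40² + 188.7²) = 193.0 Ω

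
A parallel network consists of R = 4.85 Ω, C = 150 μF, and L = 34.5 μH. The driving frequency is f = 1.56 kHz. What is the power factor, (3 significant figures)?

ω = 2πf = 9802 rad/s
X_L = ωL = 0.338 Ω
X_C = 1/(ωC) = 0.680 Ω
Parallel: admittances add. Y = 1/R + 1/(jωL) + jωC
Y = (0.206 − j1.49) S
|Y| = 1.50 S → |Z| = 1/|Y| = 0.666 Ω, ∠Z = −∠Y = 82.1°
cos φ = cos(82.1°) = 0.137

0.137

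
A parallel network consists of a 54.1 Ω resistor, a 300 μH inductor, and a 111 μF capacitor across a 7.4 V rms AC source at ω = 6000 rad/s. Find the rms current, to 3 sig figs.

829 mA

X_L = ωL = 1.80 Ω
X_C = 1/(ωC) = 1.50 Ω
Parallel: admittances add. Y = 1/R + 1/(jωL) + jωC
Y = (0.0185 + j0.110) S
|Y| = 0.112 S → |Z| = 1/|Y| = 8.93 Ω, ∠Z = −∠Y = -80.5°
I = V/|Z| = 7.4/8.93 = 829 mA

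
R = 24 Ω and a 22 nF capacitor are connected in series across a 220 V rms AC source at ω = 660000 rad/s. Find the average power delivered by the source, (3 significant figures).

218 W

X_C = 1/(ωC) = 68.9 Ω
Z = 24.0 − j68.9 Ω
|Z| = √(24.0² + 68.9²) = 72.9 Ω
∠Z = arctan(-68.9/24.0) = -70.8°
I = V/|Z| = 3.02 A
P = VI cos φ = 220 × 3.02 × cos(-70.8°) = 218 W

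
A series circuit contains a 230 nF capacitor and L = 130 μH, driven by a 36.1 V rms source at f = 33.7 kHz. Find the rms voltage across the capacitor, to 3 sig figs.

ω = 2πf = 211700 rad/s
X_L = ωL = 27.5 Ω
X_C = 1/(ωC) = 20.5 Ω
Net reactance X = X_L − X_C = 6.99 Ω
Z = j6.99 Ω
|Z| = √(0² + 6.99²) = 6.99 Ω
I = V/|Z| = 5.16 A
V_C = I·|Z_C| = 5.16 × 20.5 = 106 V

106 V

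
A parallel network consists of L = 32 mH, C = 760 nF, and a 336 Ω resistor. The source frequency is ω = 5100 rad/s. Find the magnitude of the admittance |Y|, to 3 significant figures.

3.73 mS

X_L = ωL = 163 Ω
X_C = 1/(ωC) = 258 Ω
Parallel: admittances add. Y = 1/R + 1/(jωL) + jωC
Y = (0.00298 − j0.00225) S
|Y| = 0.00373 S → |Z| = 1/|Y| = 268 Ω, ∠Z = −∠Y = 37.1°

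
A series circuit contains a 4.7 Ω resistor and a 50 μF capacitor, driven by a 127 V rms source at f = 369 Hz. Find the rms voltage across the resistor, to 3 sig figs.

60.8 V

ω = 2πf = 2318 rad/s
X_C = 1/(ωC) = 8.63 Ω
Z = 4.70 − j8.63 Ω
|Z| = √(4.70² + 8.63²) = 9.82 Ω
I = V/|Z| = 12.9 A
V_R = I·|Z_R| = 12.9 × 4.70 = 60.8 V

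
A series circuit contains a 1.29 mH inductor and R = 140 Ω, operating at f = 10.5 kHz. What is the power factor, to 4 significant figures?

0.8545

ω = 2πf = 65970 rad/s
X_L = ωL = 85.11 Ω
Z = 140.0 + j85.11 Ω
|Z| = √(140.0² + 85.11²) = 163.8 Ω
∠Z = arctan(85.11/140.0) = 31.30°
cos φ = cos(31.30°) = 0.8545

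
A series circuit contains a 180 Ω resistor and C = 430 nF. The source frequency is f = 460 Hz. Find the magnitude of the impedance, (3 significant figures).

825 Ω

ω = 2πf = 2890 rad/s
X_C = 1/(ωC) = 805 Ω
Z = 180 − j805 Ω
|Z| = √(180² + 805²) = 825 Ω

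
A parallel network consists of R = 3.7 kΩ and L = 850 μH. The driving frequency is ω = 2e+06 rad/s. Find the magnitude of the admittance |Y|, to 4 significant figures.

647.4 μS

X_L = ωL = 1700 Ω
Parallel: admittances add. Y = 1/R + 1/(jωL)
Y = (0.0002703 − j0.0005882) S
|Y| = 0.0006474 S → |Z| = 1/|Y| = 1545 Ω, ∠Z = −∠Y = 65.32°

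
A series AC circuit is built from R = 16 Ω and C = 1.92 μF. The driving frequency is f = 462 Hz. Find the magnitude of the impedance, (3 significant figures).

180 Ω

ω = 2πf = 2903 rad/s
X_C = 1/(ωC) = 179 Ω
Z = 16.0 − j179 Ω
|Z| = √(16.0² + 179²) = 180 Ω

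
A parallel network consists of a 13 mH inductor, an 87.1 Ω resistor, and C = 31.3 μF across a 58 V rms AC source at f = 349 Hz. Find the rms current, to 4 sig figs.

ω = 2πf = 2193 rad/s
X_L = ωL = 28.51 Ω
X_C = 1/(ωC) = 14.57 Ω
Parallel: admittances add. Y = 1/R + 1/(jωL) + jωC
Y = (0.01148 + j0.03356) S
|Y| = 0.03547 S → |Z| = 1/|Y| = 28.20 Ω, ∠Z = −∠Y = -71.11°
I = V/|Z| = 58/28.20 = 2.057 A

2.057 A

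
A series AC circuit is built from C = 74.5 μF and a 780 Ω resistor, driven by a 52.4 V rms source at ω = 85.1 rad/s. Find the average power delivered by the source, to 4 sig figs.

X_C = 1/(ωC) = 157.7 Ω
Z = 780.0 − j157.7 Ω
|Z| = √(780.0² + 157.7²) = 795.8 Ω
∠Z = arctan(-157.7/780.0) = -11.43°
I = V/|Z| = 65.85 mA
P = VI cos φ = 52.4 × 0.06585 × cos(-11.43°) = 3.382 W

3.382 W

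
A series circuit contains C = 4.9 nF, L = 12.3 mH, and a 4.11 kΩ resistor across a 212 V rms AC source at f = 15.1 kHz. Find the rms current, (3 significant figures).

ω = 2πf = 94880 rad/s
X_L = ωL = 1170 Ω
X_C = 1/(ωC) = 2150 Ω
Net reactance X = X_L − X_C = -984 Ω
Z = 4110 − j984 Ω
|Z| = √(4110² + 984²) = 4230 Ω
I = V/|Z| = 212/4230 = 50.2 mA

50.2 mA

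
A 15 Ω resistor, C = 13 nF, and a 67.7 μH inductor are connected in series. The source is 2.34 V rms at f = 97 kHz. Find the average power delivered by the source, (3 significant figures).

11.0 mW

ω = 2πf = 609500 rad/s
X_L = ωL = 41.3 Ω
X_C = 1/(ωC) = 126 Ω
Net reactance X = X_L − X_C = -85.0 Ω
Z = 15.0 − j85.0 Ω
|Z| = √(15.0² + 85.0²) = 86.3 Ω
∠Z = arctan(-85.0/15.0) = -80.0°
I = V/|Z| = 27.1 mA
P = VI cos φ = 2.34 × 0.0271 × cos(-80.0°) = 11.0 mW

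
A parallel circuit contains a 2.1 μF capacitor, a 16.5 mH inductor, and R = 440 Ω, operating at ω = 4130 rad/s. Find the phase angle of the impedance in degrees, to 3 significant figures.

X_L = ωL = 68.1 Ω
X_C = 1/(ωC) = 115 Ω
Parallel: admittances add. Y = 1/R + 1/(jωL) + jωC
Y = (0.00227 − j0.00600) S
|Y| = 0.00642 S → |Z| = 1/|Y| = 156 Ω, ∠Z = −∠Y = 69.3°

69.3°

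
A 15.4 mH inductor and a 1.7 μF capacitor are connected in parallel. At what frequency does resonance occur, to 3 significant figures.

ω₀ = 1/√(LC) = 1/√(0.0154 × 1.7e-06) = 6180 rad/s
f₀ = ω₀/(2π) = 984 Hz

984 Hz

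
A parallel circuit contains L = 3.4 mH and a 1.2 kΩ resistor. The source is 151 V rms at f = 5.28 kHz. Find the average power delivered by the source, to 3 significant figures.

19.0 W

ω = 2πf = 33180 rad/s
X_L = ωL = 113 Ω
Parallel: admittances add. Y = 1/R + 1/(jωL)
Y = (0.000833 − j0.00887) S
|Y| = 0.00890 S → |Z| = 1/|Y| = 112 Ω, ∠Z = −∠Y = 84.6°
I = V/|Z| = 1.34 A
P = VI cos φ = 151 × 1.34 × cos(84.6°) = 19.0 W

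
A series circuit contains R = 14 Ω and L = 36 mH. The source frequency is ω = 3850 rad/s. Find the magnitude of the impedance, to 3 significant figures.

139 Ω

X_L = ωL = 139 Ω
Z = 14.0 + j139 Ω
|Z| = √(14.0² + 139²) = 139 Ω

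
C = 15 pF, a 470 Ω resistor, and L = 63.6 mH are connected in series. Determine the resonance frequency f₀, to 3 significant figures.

163 kHz

ω₀ = 1/√(LC) = 1/√(0.0636 × 1.5e-11) = 1.024e+06 rad/s
f₀ = ω₀/(2π) = 163 kHz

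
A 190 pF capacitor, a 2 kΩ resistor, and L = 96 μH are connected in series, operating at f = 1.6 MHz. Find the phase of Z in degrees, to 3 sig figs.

ω = 2πf = 1.005e+07 rad/s
X_L = ωL = 965 Ω
X_C = 1/(ωC) = 524 Ω
Net reactance X = X_L − X_C = 442 Ω
Z = 2000 + j442 Ω
|Z| = √(2000² + 442²) = 2050 Ω
∠Z = arctan(442/2000) = 12.5°

12.5°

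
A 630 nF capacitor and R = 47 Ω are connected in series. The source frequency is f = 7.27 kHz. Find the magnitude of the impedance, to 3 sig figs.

ω = 2πf = 45680 rad/s
X_C = 1/(ωC) = 34.7 Ω
Z = 47.0 − j34.7 Ω
|Z| = √(47.0² + 34.7²) = 58.5 Ω

58.5 Ω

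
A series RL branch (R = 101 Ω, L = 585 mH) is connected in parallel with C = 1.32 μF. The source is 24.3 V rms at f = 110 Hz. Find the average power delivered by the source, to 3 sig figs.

343 mW

ω = 2πf = 691.2 rad/s
X_L = ωL = 404 Ω
X_C = 1/(ωC) = 1100 Ω
Branch 1 (R+jX_L): Z₁ = 101 + j404 Ω, |Z₁| = 417 Ω
Branch 2 (−jX_C): Z₂ = −j1100 Ω
Parallel: Z = Z₁Z₂/(Z₁+Z₂), |Z| = 653 Ω, ∠Z = 67.7°
I = V/|Z| = 37.2 mA
P = VI cos φ = 24.3 × 0.0372 × cos(67.7°) = 343 mW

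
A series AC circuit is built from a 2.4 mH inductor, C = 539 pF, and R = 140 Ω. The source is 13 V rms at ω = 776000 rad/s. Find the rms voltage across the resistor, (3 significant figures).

X_L = ωL = 1860 Ω
X_C = 1/(ωC) = 2390 Ω
Net reactance X = X_L − X_C = -528 Ω
Z = 140 − j528 Ω
|Z| = √(140² + 528²) = 547 Ω
I = V/|Z| = 23.8 mA
V_R = I·|Z_R| = 0.0238 × 140 = 3.33 V

3.33 V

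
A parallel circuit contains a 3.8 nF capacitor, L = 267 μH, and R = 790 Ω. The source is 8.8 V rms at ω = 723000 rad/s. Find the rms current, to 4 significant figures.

X_L = ωL = 193.0 Ω
X_C = 1/(ωC) = 364.0 Ω
Parallel: admittances add. Y = 1/R + 1/(jωL) + jωC
Y = (0.001266 − j0.002433) S
|Y| = 0.002742 S → |Z| = 1/|Y| = 364.6 Ω, ∠Z = −∠Y = 62.51°
I = V/|Z| = 8.8/364.6 = 24.13 mA

24.13 mA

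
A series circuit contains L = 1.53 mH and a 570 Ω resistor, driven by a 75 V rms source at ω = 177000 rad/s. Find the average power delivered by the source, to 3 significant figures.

8.05 W

X_L = ωL = 271 Ω
Z = 570 + j271 Ω
|Z| = √(570² + 271²) = 631 Ω
∠Z = arctan(271/570) = 25.4°
I = V/|Z| = 119 mA
P = VI cos φ = 75 × 0.119 × cos(25.4°) = 8.05 W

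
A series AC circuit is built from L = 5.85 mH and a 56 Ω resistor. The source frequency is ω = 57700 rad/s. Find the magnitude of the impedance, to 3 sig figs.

342 Ω

X_L = ωL = 338 Ω
Z = 56.0 + j338 Ω
|Z| = √(56.0² + 338²) = 342 Ω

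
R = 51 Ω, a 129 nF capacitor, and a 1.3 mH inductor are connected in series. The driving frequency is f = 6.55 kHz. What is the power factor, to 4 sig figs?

ω = 2πf = 41150 rad/s
X_L = ωL = 53.50 Ω
X_C = 1/(ωC) = 188.4 Ω
Net reactance X = X_L − X_C = -134.9 Ω
Z = 51.00 − j134.9 Ω
|Z| = √(51.00² + 134.9²) = 144.2 Ω
∠Z = arctan(-134.9/51.00) = -69.28°
cos φ = cos(-69.28°) = 0.3537

0.3537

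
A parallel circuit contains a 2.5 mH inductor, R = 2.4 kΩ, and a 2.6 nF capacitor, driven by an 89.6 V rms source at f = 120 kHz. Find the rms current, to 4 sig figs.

ω = 2πf = 754000 rad/s
X_L = ωL = 1885 Ω
X_C = 1/(ωC) = 510.1 Ω
Parallel: admittances add. Y = 1/R + 1/(jωL) + jωC
Y = (0.0004167 + j0.001430) S
|Y| = 0.001489 S → |Z| = 1/|Y| = 671.5 Ω, ∠Z = −∠Y = -73.75°
I = V/|Z| = 89.6/671.5 = 133.4 mA

133.4 mA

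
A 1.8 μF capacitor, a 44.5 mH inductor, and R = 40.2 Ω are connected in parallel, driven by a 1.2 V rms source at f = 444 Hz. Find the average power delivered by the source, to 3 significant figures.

ω = 2πf = 2790 rad/s
X_L = ωL = 124 Ω
X_C = 1/(ωC) = 199 Ω
Parallel: admittances add. Y = 1/R + 1/(jωL) + jωC
Y = (0.0249 − j0.00303) S
|Y| = 0.0251 S → |Z| = 1/|Y| = 39.9 Ω, ∠Z = −∠Y = 6.95°
I = V/|Z| = 30.1 mA
P = VI cos φ = 1.2 × 0.0301 × cos(6.95°) = 35.8 mW

35.8 mW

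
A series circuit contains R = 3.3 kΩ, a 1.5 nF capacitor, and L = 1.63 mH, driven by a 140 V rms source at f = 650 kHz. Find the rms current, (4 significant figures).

ω = 2πf = 4.084e+06 rad/s
X_L = ωL = 6657 Ω
X_C = 1/(ωC) = 163.2 Ω
Net reactance X = X_L − X_C = 6494 Ω
Z = 3300 + j6494 Ω
|Z| = √(3300² + 6494²) = 7284 Ω
I = V/|Z| = 140/7284 = 19.22 mA

19.22 mA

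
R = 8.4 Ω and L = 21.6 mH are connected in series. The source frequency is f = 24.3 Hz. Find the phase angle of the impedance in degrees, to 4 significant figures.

21.44°

ω = 2πf = 152.7 rad/s
X_L = ωL = 3.298 Ω
Z = 8.400 + j3.298 Ω
|Z| = √(8.400² + 3.298²) = 9.024 Ω
∠Z = arctan(3.298/8.400) = 21.44°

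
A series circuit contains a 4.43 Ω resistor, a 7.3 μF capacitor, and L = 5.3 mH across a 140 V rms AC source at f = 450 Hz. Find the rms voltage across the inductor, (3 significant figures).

ω = 2πf = 2827 rad/s
X_L = ωL = 15.0 Ω
X_C = 1/(ωC) = 48.4 Ω
Net reactance X = X_L − X_C = -33.5 Ω
Z = 4.43 − j33.5 Ω
|Z| = √(4.43² + 33.5²) = 33.8 Ω
I = V/|Z| = 4.15 A
V_L = I·|Z_L| = 4.15 × 15.0 = 62.2 V

62.2 V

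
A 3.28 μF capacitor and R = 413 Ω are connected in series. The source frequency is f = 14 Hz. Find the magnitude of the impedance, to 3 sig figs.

3490 Ω

ω = 2πf = 87.96 rad/s
X_C = 1/(ωC) = 3470 Ω
Z = 413 − j3470 Ω
|Z| = √(413² + 3470²) = 3490 Ω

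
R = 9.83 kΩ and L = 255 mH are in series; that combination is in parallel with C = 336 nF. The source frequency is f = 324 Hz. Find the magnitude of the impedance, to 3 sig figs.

1460 Ω

ω = 2πf = 2036 rad/s
X_L = ωL = 519 Ω
X_C = 1/(ωC) = 1460 Ω
Branch 1 (R+jX_L): Z₁ = 9830 + j519 Ω, |Z₁| = 9840 Ω
Branch 2 (−jX_C): Z₂ = −j1460 Ω
Parallel: Z = Z₁Z₂/(Z₁+Z₂), |Z| = 1460 Ω, ∠Z = -81.5°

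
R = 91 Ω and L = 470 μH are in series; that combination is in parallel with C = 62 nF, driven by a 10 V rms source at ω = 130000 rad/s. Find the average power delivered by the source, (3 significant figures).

X_L = ωL = 61.1 Ω
X_C = 1/(ωC) = 124 Ω
Branch 1 (R+jX_L): Z₁ = 91.0 + j61.1 Ω, |Z₁| = 110 Ω
Branch 2 (−jX_C): Z₂ = −j124 Ω
Parallel: Z = Z₁Z₂/(Z₁+Z₂), |Z| = 123 Ω, ∠Z = -21.4°
I = V/|Z| = 81.4 mA
P = VI cos φ = 10 × 0.0814 × cos(-21.4°) = 757 mW

757 mW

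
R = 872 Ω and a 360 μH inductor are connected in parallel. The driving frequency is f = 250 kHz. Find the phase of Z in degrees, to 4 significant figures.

ω = 2πf = 1.571e+06 rad/s
X_L = ωL = 565.5 Ω
Parallel: admittances add. Y = 1/R + 1/(jωL)
Y = (0.001147 − j0.001768) S
|Y| = 0.002108 S → |Z| = 1/|Y| = 474.5 Ω, ∠Z = −∠Y = 57.04°

57.04°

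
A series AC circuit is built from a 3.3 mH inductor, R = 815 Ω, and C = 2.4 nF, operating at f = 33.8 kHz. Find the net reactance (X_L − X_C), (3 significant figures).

-1260 Ω

ω = 2πf = 212400 rad/s
X_L = ωL = 701 Ω
X_C = 1/(ωC) = 1960 Ω
X = 701 − 1960 = -1260 Ω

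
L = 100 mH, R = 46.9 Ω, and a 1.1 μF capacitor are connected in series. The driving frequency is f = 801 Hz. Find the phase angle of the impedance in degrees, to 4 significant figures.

81.73°

ω = 2πf = 5033 rad/s
X_L = ωL = 503.3 Ω
X_C = 1/(ωC) = 180.6 Ω
Net reactance X = X_L − X_C = 322.7 Ω
Z = 46.90 + j322.7 Ω
|Z| = √(46.90² + 322.7²) = 326.0 Ω
∠Z = arctan(322.7/46.90) = 81.73°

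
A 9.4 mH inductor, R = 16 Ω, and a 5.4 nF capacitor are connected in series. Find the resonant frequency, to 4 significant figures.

22.34 kHz

ω₀ = 1/√(LC) = 1/√(0.0094 × 5.4e-09) = 140400 rad/s
f₀ = ω₀/(2π) = 22.34 kHz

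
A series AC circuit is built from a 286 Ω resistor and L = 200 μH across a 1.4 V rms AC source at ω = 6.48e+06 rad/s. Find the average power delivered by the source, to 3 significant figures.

X_L = ωL = 1300 Ω
Z = 286 + j1300 Ω
|Z| = √(286² + 1300²) = 1330 Ω
∠Z = arctan(1300/286) = 77.6°
I = V/|Z| = 1.05 mA
P = VI cos φ = 1.4 × 0.00105 × cos(77.6°) = 318 μW

318 μW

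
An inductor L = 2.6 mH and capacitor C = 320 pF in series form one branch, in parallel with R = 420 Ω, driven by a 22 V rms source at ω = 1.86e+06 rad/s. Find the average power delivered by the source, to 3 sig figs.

1.15 W

X_L = ωL = 4840 Ω
X_C = 1/(ωC) = 1680 Ω
Branch 1: Z₁ = R = 420 Ω
Branch 2 (series LC): Z₂ = j(X_L − X_C) = j3160 Ω
Parallel: Z = Z₁Z₂/(Z₁+Z₂), |Z| = 416 Ω, ∠Z = 7.58°
I = V/|Z| = 52.8 mA
P = VI cos φ = 22 × 0.0528 × cos(7.58°) = 1.15 W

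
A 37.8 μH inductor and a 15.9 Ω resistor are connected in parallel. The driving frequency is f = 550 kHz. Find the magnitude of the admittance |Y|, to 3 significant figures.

63.4 mS

ω = 2πf = 3.456e+06 rad/s
X_L = ωL = 131 Ω
Parallel: admittances add. Y = 1/R + 1/(jωL)
Y = (0.0629 − j0.00766) S
|Y| = 0.0634 S → |Z| = 1/|Y| = 15.8 Ω, ∠Z = −∠Y = 6.94°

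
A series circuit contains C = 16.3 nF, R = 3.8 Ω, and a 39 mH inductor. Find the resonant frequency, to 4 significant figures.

6.312 kHz

ω₀ = 1/√(LC) = 1/√(0.039 × 1.63e-08) = 39660 rad/s
f₀ = ω₀/(2π) = 6.312 kHz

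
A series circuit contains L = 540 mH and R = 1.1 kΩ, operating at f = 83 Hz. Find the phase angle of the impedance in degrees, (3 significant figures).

ω = 2πf = 521.5 rad/s
X_L = ωL = 282 Ω
Z = 1100 + j282 Ω
|Z| = √(1100² + 282²) = 1140 Ω
∠Z = arctan(282/1100) = 14.4°

14.4°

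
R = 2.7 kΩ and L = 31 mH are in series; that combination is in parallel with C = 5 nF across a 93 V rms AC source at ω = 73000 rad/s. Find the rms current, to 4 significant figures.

26.42 mA

X_L = ωL = 2263 Ω
X_C = 1/(ωC) = 2740 Ω
Branch 1 (R+jX_L): Z₁ = 2700 + j2263 Ω, |Z₁| = 3523 Ω
Branch 2 (−jX_C): Z₂ = −j2740 Ω
Parallel: Z = Z₁Z₂/(Z₁+Z₂), |Z| = 3520 Ω, ∠Z = -40.02°
I = V/|Z| = 93/3520 = 26.42 mA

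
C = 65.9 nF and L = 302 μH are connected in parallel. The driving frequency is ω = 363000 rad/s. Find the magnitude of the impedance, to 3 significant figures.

X_L = ωL = 110 Ω
X_C = 1/(ωC) = 41.8 Ω
Parallel: admittances add. Y = 1/(jωL) + jωC
Y = (0 + j0.0148) S
|Y| = 0.0148 S → |Z| = 1/|Y| = 67.6 Ω, ∠Z = −∠Y = -90.0°

67.6 Ω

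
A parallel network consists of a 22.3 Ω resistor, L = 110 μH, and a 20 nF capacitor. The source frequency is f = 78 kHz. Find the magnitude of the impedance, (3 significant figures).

21.9 Ω

ω = 2πf = 490100 rad/s
X_L = ωL = 53.9 Ω
X_C = 1/(ωC) = 102 Ω
Parallel: admittances add. Y = 1/R + 1/(jωL) + jωC
Y = (0.0448 − j0.00875) S
|Y| = 0.0457 S → |Z| = 1/|Y| = 21.9 Ω, ∠Z = −∠Y = 11.0°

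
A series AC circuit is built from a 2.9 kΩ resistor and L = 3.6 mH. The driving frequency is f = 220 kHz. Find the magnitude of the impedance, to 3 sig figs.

5760 Ω

ω = 2πf = 1.382e+06 rad/s
X_L = ωL = 4980 Ω
Z = 2900 + j4980 Ω
|Z| = √(2900² + 4980²) = 5760 Ω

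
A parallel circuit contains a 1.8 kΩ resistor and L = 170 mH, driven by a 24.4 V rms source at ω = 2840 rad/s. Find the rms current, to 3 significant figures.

52.3 mA

X_L = ωL = 483 Ω
Parallel: admittances add. Y = 1/R + 1/(jωL)
Y = (0.000556 − j0.00207) S
|Y| = 0.00214 S → |Z| = 1/|Y| = 466 Ω, ∠Z = −∠Y = 75.0°
I = V/|Z| = 24.4/466 = 52.3 mA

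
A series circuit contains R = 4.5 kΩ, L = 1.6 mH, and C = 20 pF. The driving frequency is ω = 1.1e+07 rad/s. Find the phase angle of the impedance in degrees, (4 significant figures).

X_L = ωL = 17600 Ω
X_C = 1/(ωC) = 4545 Ω
Net reactance X = X_L − X_C = 13050 Ω
Z = 4500 + j13050 Ω
|Z| = √(4500² + 13050²) = 13810 Ω
∠Z = arctan(13050/4500) = 70.98°

70.98°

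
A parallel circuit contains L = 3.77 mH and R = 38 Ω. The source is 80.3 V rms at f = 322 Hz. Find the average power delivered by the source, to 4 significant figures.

ω = 2πf = 2023 rad/s
X_L = ωL = 7.627 Ω
Parallel: admittances add. Y = 1/R + 1/(jωL)
Y = (0.02632 − j0.1311) S
|Y| = 0.1337 S → |Z| = 1/|Y| = 7.478 Ω, ∠Z = −∠Y = 78.65°
I = V/|Z| = 10.74 A
P = VI cos φ = 80.3 × 10.74 × cos(78.65°) = 169.7 W

169.7 W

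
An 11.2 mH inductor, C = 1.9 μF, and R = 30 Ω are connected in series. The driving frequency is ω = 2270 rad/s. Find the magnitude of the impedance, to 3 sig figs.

X_L = ωL = 25.4 Ω
X_C = 1/(ωC) = 232 Ω
Net reactance X = X_L − X_C = -206 Ω
Z = 30.0 − j206 Ω
|Z| = √(30.0² + 206²) = 209 Ω

209 Ω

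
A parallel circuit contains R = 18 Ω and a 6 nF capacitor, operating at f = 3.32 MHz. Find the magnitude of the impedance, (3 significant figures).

7.30 Ω

ω = 2πf = 2.086e+07 rad/s
X_C = 1/(ωC) = 7.99 Ω
Parallel: admittances add. Y = 1/R + jωC
Y = (0.0556 + j0.125) S
|Y| = 0.137 S → |Z| = 1/|Y| = 7.30 Ω, ∠Z = −∠Y = -66.1°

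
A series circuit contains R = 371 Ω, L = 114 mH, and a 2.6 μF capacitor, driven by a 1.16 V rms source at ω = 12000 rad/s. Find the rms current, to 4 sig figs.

836.6 μA

X_L = ωL = 1368 Ω
X_C = 1/(ωC) = 32.05 Ω
Net reactance X = X_L − X_C = 1336 Ω
Z = 371.0 + j1336 Ω
|Z| = √(371.0² + 1336²) = 1387 Ω
I = V/|Z| = 1.16/1387 = 836.6 μA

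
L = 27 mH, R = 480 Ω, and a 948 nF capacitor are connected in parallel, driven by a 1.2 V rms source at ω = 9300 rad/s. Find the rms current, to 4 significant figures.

X_L = ωL = 251.1 Ω
X_C = 1/(ωC) = 113.4 Ω
Parallel: admittances add. Y = 1/R + 1/(jωL) + jωC
Y = (0.002083 + j0.004834) S
|Y| = 0.005264 S → |Z| = 1/|Y| = 190.0 Ω, ∠Z = −∠Y = -66.68°
I = V/|Z| = 1.2/190.0 = 6.317 mA

6.317 mA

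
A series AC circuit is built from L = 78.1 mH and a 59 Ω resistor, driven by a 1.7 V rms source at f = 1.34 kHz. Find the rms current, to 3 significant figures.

ω = 2πf = 8419 rad/s
X_L = ωL = 658 Ω
Z = 59.0 + j658 Ω
|Z| = √(59.0² + 658²) = 660 Ω
I = V/|Z| = 1.7/660 = 2.57 mA

2.57 mA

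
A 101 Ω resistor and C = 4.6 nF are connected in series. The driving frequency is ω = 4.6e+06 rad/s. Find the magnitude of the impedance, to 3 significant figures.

112 Ω

X_C = 1/(ωC) = 47.3 Ω
Z = 101 − j47.3 Ω
|Z| = √(101² + 47.3²) = 112 Ω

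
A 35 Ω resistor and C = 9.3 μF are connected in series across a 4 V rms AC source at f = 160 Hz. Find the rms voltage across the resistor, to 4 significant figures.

ω = 2πf = 1005 rad/s
X_C = 1/(ωC) = 107.0 Ω
Z = 35.00 − j107.0 Ω
|Z| = √(35.00² + 107.0²) = 112.5 Ω
I = V/|Z| = 35.54 mA
V_R = I·|Z_R| = 0.03554 × 35.00 = 1.244 V

1.244 V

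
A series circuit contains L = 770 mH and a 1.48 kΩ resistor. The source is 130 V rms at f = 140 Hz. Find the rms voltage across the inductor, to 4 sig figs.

ω = 2πf = 879.6 rad/s
X_L = ωL = 677.3 Ω
Z = 1480 + j677.3 Ω
|Z| = √(1480² + 677.3²) = 1628 Ω
I = V/|Z| = 79.87 mA
V_L = I·|Z_L| = 0.07987 × 677.3 = 54.10 V

54.10 V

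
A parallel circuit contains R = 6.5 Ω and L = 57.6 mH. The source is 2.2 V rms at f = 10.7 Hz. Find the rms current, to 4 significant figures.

661.3 mA

ω = 2πf = 67.23 rad/s
X_L = ωL = 3.872 Ω
Parallel: admittances add. Y = 1/R + 1/(jωL)
Y = (0.1538 − j0.2582) S
|Y| = 0.3006 S → |Z| = 1/|Y| = 3.327 Ω, ∠Z = −∠Y = 59.22°
I = V/|Z| = 2.2/3.327 = 661.3 mA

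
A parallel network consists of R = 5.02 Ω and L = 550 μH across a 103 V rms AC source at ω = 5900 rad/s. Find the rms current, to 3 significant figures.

37.8 A

X_L = ωL = 3.25 Ω
Parallel: admittances add. Y = 1/R + 1/(jωL)
Y = (0.199 − j0.308) S
|Y| = 0.367 S → |Z| = 1/|Y| = 2.73 Ω, ∠Z = −∠Y = 57.1°
I = V/|Z| = 103/2.73 = 37.8 A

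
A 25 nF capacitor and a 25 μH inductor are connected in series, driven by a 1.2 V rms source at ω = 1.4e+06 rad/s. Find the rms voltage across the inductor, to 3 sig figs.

X_L = ωL = 35.0 Ω
X_C = 1/(ωC) = 28.6 Ω
Net reactance X = X_L − X_C = 6.43 Ω
Z = j6.43 Ω
|Z| = √(0² + 6.43²) = 6.43 Ω
I = V/|Z| = 187 mA
V_L = I·|Z_L| = 0.187 × 35.0 = 6.53 V

6.53 V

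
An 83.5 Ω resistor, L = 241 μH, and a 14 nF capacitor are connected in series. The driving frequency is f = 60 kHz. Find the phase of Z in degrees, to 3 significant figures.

-49.7°

ω = 2πf = 377000 rad/s
X_L = ωL = 90.9 Ω
X_C = 1/(ωC) = 189 Ω
Net reactance X = X_L − X_C = -98.6 Ω
Z = 83.5 − j98.6 Ω
|Z| = √(83.5² + 98.6²) = 129 Ω
∠Z = arctan(-98.6/83.5) = -49.7°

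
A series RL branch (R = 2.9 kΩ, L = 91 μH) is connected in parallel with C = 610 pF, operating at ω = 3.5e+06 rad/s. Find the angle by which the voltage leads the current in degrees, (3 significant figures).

-80.8°

X_L = ωL = 318 Ω
X_C = 1/(ωC) = 468 Ω
Branch 1 (R+jX_L): Z₁ = 2900 + j318 Ω, |Z₁| = 2920 Ω
Branch 2 (−jX_C): Z₂ = −j468 Ω
Parallel: Z = Z₁Z₂/(Z₁+Z₂), |Z| = 471 Ω, ∠Z = -80.8°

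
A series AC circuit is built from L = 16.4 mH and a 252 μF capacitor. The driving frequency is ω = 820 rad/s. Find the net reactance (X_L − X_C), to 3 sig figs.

8.61 Ω

X_L = ωL = 13.4 Ω
X_C = 1/(ωC) = 4.84 Ω
X = 13.4 − 4.84 = 8.61 Ω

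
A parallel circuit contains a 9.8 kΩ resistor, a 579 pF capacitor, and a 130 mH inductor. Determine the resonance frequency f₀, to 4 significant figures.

ω₀ = 1/√(LC) = 1/√(0.13 × 5.79e-10) = 115300 rad/s
f₀ = ω₀/(2π) = 18.34 kHz

18.34 kHz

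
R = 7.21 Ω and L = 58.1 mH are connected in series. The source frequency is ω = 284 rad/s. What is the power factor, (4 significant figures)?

0.4004

X_L = ωL = 16.50 Ω
Z = 7.210 + j16.50 Ω
|Z| = √(7.210² + 16.50²) = 18.01 Ω
∠Z = arctan(16.50/7.210) = 66.40°
cos φ = cos(66.40°) = 0.4004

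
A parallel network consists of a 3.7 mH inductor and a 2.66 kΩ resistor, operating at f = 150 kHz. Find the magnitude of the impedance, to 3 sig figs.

2110 Ω

ω = 2πf = 942500 rad/s
X_L = ωL = 3490 Ω
Parallel: admittances add. Y = 1/R + 1/(jωL)
Y = (0.000376 − j0.000287) S
|Y| = 0.000473 S → |Z| = 1/|Y| = 2110 Ω, ∠Z = −∠Y = 37.3°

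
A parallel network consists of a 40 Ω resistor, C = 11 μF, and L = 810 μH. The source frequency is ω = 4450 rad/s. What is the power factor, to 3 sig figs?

0.109

X_L = ωL = 3.60 Ω
X_C = 1/(ωC) = 20.4 Ω
Parallel: admittances add. Y = 1/R + 1/(jωL) + jωC
Y = (0.0250 − j0.228) S
|Y| = 0.230 S → |Z| = 1/|Y| = 4.35 Ω, ∠Z = −∠Y = 83.8°
cos φ = cos(83.8°) = 0.109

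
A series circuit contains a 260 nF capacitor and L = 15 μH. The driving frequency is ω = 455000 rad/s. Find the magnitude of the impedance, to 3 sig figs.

1.63 Ω

X_L = ωL = 6.83 Ω
X_C = 1/(ωC) = 8.45 Ω
Net reactance X = X_L − X_C = -1.63 Ω
Z = − j1.63 Ω
|Z| = √(0² + 1.63²) = 1.63 Ω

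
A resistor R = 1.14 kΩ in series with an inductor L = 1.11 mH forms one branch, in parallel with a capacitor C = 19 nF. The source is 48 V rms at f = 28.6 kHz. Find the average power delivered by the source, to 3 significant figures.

1.96 W

ω = 2πf = 179700 rad/s
X_L = ωL = 199 Ω
X_C = 1/(ωC) = 293 Ω
Branch 1 (R+jX_L): Z₁ = 1140 + j199 Ω, |Z₁| = 1160 Ω
Branch 2 (−jX_C): Z₂ = −j293 Ω
Parallel: Z = Z₁Z₂/(Z₁+Z₂), |Z| = 296 Ω, ∠Z = -75.4°
I = V/|Z| = 162 mA
P = VI cos φ = 48 × 0.162 × cos(-75.4°) = 1.96 W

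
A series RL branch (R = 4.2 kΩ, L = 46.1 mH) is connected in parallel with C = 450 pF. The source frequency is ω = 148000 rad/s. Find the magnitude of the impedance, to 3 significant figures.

X_L = ωL = 6820 Ω
X_C = 1/(ωC) = 15000 Ω
Branch 1 (R+jX_L): Z₁ = 4200 + j6820 Ω, |Z₁| = 8010 Ω
Branch 2 (−jX_C): Z₂ = −j15000 Ω
Parallel: Z = Z₁Z₂/(Z₁+Z₂), |Z| = 13100 Ω, ∠Z = 31.2°

13100 Ω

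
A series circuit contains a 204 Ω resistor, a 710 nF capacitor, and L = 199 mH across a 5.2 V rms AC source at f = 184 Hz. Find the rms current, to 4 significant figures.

ω = 2πf = 1156 rad/s
X_L = ωL = 230.1 Ω
X_C = 1/(ωC) = 1218 Ω
Net reactance X = X_L − X_C = -988.2 Ω
Z = 204.0 − j988.2 Ω
|Z| = √(204.0² + 988.2²) = 1009 Ω
I = V/|Z| = 5.2/1009 = 5.153 mA

5.153 mA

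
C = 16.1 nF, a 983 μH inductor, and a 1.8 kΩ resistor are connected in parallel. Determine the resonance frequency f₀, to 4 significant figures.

ω₀ = 1/√(LC) = 1/√(0.000983 × 1.61e-08) = 251400 rad/s
f₀ = ω₀/(2π) = 40.01 kHz

40.01 kHz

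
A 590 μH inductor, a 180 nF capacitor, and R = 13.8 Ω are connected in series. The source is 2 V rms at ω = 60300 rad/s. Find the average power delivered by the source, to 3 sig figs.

X_L = ωL = 35.6 Ω
X_C = 1/(ωC) = 92.1 Ω
Net reactance X = X_L − X_C = -56.6 Ω
Z = 13.8 − j56.6 Ω
|Z| = √(13.8² + 56.6²) = 58.2 Ω
∠Z = arctan(-56.6/13.8) = -76.3°
I = V/|Z| = 34.4 mA
P = VI cos φ = 2 × 0.0344 × cos(-76.3°) = 16.3 mW

16.3 mW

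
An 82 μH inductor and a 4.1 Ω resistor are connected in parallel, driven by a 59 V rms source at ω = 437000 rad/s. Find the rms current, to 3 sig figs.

14.5 A

X_L = ωL = 35.8 Ω
Parallel: admittances add. Y = 1/R + 1/(jωL)
Y = (0.244 − j0.0279) S
|Y| = 0.245 S → |Z| = 1/|Y| = 4.07 Ω, ∠Z = −∠Y = 6.53°
I = V/|Z| = 59/4.07 = 14.5 A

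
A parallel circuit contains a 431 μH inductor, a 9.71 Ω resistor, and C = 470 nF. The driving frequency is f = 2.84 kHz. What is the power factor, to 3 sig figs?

ω = 2πf = 17840 rad/s
X_L = ωL = 7.69 Ω
X_C = 1/(ωC) = 119 Ω
Parallel: admittances add. Y = 1/R + 1/(jωL) + jωC
Y = (0.103 − j0.122) S
|Y| = 0.159 S → |Z| = 1/|Y| = 6.27 Ω, ∠Z = −∠Y = 49.7°
cos φ = cos(49.7°) = 0.646

0.646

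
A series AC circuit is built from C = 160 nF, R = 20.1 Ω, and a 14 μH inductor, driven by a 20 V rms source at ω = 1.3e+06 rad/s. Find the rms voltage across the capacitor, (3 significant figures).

3.98 V

X_L = ωL = 18.2 Ω
X_C = 1/(ωC) = 4.81 Ω
Net reactance X = X_L − X_C = 13.4 Ω
Z = 20.1 + j13.4 Ω
|Z| = √(20.1² + 13.4²) = 24.2 Ω
I = V/|Z| = 828 mA
V_C = I·|Z_C| = 0.828 × 4.81 = 3.98 V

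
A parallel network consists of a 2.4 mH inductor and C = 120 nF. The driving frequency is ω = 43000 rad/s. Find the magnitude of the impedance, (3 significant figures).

221 Ω

X_L = ωL = 103 Ω
X_C = 1/(ωC) = 194 Ω
Parallel: admittances add. Y = 1/(jωL) + jωC
Y = (0 − j0.00453) S
|Y| = 0.00453 S → |Z| = 1/|Y| = 221 Ω, ∠Z = −∠Y = 90.0°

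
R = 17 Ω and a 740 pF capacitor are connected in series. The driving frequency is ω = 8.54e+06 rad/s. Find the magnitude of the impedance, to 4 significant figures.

159.1 Ω

X_C = 1/(ωC) = 158.2 Ω
Z = 17.00 − j158.2 Ω
|Z| = √(17.00² + 158.2²) = 159.1 Ω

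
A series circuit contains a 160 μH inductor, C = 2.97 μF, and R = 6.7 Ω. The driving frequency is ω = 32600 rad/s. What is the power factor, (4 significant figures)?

X_L = ωL = 5.216 Ω
X_C = 1/(ωC) = 10.33 Ω
Net reactance X = X_L − X_C = -5.112 Ω
Z = 6.700 − j5.112 Ω
|Z| = √(6.700² + 5.112²) = 8.428 Ω
∠Z = arctan(-5.112/6.700) = -37.34°
cos φ = cos(-37.34°) = 0.7950

0.7950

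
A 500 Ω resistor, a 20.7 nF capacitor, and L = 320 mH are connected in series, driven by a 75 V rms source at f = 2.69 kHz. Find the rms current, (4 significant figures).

ω = 2πf = 16900 rad/s
X_L = ωL = 5409 Ω
X_C = 1/(ωC) = 2858 Ω
Net reactance X = X_L − X_C = 2550 Ω
Z = 500.0 + j2550 Ω
|Z| = √(500.0² + 2550²) = 2599 Ω
I = V/|Z| = 75/2599 = 28.86 mA

28.86 mA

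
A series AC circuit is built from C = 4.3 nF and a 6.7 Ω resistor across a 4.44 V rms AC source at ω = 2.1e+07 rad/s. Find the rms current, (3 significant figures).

X_C = 1/(ωC) = 11.1 Ω
Z = 6.70 − j11.1 Ω
|Z| = √(6.70² + 11.1²) = 12.9 Ω
I = V/|Z| = 4.44/12.9 = 343 mA

343 mA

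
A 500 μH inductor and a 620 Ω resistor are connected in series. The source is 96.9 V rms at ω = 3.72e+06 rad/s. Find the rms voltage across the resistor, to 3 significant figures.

30.6 V

X_L = ωL = 1860 Ω
Z = 620 + j1860 Ω
|Z| = √(620² + 1860²) = 1960 Ω
I = V/|Z| = 49.4 mA
V_R = I·|Z_R| = 0.0494 × 620 = 30.6 V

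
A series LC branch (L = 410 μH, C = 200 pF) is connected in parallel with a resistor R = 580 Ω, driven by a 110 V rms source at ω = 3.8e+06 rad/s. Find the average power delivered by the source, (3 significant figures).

20.9 W

X_L = ωL = 1560 Ω
X_C = 1/(ωC) = 1320 Ω
Branch 1: Z₁ = R = 580 Ω
Branch 2 (series LC): Z₂ = j(X_L − X_C) = j242 Ω
Parallel: Z = Z₁Z₂/(Z₁+Z₂), |Z| = 224 Ω, ∠Z = 67.3°
I = V/|Z| = 492 mA
P = VI cos φ = 110 × 0.492 × cos(67.3°) = 20.9 W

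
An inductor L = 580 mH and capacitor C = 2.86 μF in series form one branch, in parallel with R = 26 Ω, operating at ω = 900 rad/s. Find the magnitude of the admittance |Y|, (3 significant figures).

39.2 mS

X_L = ωL = 522 Ω
X_C = 1/(ωC) = 389 Ω
Branch 1: Z₁ = R = 26.0 Ω
Branch 2 (series LC): Z₂ = j(X_L − X_C) = j133 Ω
Parallel: Z = Z₁Z₂/(Z₁+Z₂), |Z| = 25.5 Ω, ∠Z = 11.0°
|Y| = 1/|Z| = 39.2 mS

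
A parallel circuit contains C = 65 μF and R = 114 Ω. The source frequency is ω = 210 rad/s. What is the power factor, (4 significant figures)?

X_C = 1/(ωC) = 73.26 Ω
Parallel: admittances add. Y = 1/R + jωC
Y = (0.008772 + j0.01365) S
|Y| = 0.01623 S → |Z| = 1/|Y| = 61.63 Ω, ∠Z = −∠Y = -57.27°
cos φ = cos(-57.27°) = 0.5406

0.5406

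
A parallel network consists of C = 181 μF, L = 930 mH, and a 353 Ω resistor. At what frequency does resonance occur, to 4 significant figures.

ω₀ = 1/√(LC) = 1/√(0.93 × 0.000181) = 77.08 rad/s
f₀ = ω₀/(2π) = 12.27 Hz

12.27 Hz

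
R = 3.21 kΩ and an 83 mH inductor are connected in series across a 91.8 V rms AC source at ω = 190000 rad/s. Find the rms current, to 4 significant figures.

5.704 mA

X_L = ωL = 15770 Ω
Z = 3210 + j15770 Ω
|Z| = √(3210² + 15770²) = 16090 Ω
I = V/|Z| = 91.8/16090 = 5.704 mA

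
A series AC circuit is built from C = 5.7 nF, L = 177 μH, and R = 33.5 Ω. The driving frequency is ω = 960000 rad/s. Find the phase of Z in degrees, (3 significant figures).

X_L = ωL = 170 Ω
X_C = 1/(ωC) = 183 Ω
Net reactance X = X_L − X_C = -12.8 Ω
Z = 33.5 − j12.8 Ω
|Z| = √(33.5² + 12.8²) = 35.9 Ω
∠Z = arctan(-12.8/33.5) = -21.0°

-21.0°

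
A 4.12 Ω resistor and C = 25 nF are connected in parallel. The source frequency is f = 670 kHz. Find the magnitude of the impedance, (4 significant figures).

3.780 Ω

ω = 2πf = 4.21e+06 rad/s
X_C = 1/(ωC) = 9.502 Ω
Parallel: admittances add. Y = 1/R + jωC
Y = (0.2427 + j0.1052) S
|Y| = 0.2646 S → |Z| = 1/|Y| = 3.780 Ω, ∠Z = −∠Y = -23.44°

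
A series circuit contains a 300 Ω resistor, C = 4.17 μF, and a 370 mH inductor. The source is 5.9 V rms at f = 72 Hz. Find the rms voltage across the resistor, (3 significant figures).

3.76 V

ω = 2πf = 452.4 rad/s
X_L = ωL = 167 Ω
X_C = 1/(ωC) = 530 Ω
Net reactance X = X_L − X_C = -363 Ω
Z = 300 − j363 Ω
|Z| = √(300² + 363²) = 471 Ω
I = V/|Z| = 12.5 mA
V_R = I·|Z_R| = 0.0125 × 300 = 3.76 V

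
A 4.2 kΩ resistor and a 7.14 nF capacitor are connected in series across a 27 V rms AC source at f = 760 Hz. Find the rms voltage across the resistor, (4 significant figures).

3.827 V

ω = 2πf = 4775 rad/s
X_C = 1/(ωC) = 29330 Ω
Z = 4200 − j29330 Ω
|Z| = √(4200² + 29330²) = 29630 Ω
I = V/|Z| = 911.3 μA
V_R = I·|Z_R| = 0.0009113 × 4200 = 3.827 V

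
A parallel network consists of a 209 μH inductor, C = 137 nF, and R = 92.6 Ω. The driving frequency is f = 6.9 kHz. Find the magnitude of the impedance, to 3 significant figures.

9.53 Ω

ω = 2πf = 43350 rad/s
X_L = ωL = 9.06 Ω
X_C = 1/(ωC) = 168 Ω
Parallel: admittances add. Y = 1/R + 1/(jωL) + jωC
Y = (0.0108 − j0.104) S
|Y| = 0.105 S → |Z| = 1/|Y| = 9.53 Ω, ∠Z = −∠Y = 84.1°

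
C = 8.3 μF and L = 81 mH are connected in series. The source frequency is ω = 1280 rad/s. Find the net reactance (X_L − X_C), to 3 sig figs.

9.55 Ω

X_L = ωL = 104 Ω
X_C = 1/(ωC) = 94.1 Ω
X = 104 − 94.1 = 9.55 Ω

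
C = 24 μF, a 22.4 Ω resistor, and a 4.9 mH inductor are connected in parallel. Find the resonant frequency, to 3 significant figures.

464 Hz

ω₀ = 1/√(LC) = 1/√(0.0049 × 2.4e-05) = 2916 rad/s
f₀ = ω₀/(2π) = 464 Hz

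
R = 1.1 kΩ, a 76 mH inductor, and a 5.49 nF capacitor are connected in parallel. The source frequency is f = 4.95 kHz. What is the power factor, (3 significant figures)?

0.964

ω = 2πf = 31100 rad/s
X_L = ωL = 2360 Ω
X_C = 1/(ωC) = 5860 Ω
Parallel: admittances add. Y = 1/R + 1/(jωL) + jωC
Y = (0.000909 − j0.000252) S
|Y| = 0.000943 S → |Z| = 1/|Y| = 1060 Ω, ∠Z = −∠Y = 15.5°
cos φ = cos(15.5°) = 0.964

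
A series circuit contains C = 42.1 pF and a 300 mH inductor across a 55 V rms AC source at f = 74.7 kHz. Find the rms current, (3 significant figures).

610 μA

ω = 2πf = 469400 rad/s
X_L = ωL = 141000 Ω
X_C = 1/(ωC) = 50600 Ω
Net reactance X = X_L − X_C = 90200 Ω
Z = j90200 Ω
|Z| = √(0² + 90200²) = 90200 Ω
I = V/|Z| = 55/90200 = 610 μA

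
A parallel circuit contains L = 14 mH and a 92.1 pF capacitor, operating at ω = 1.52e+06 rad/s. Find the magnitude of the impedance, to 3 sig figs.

X_L = ωL = 21300 Ω
X_C = 1/(ωC) = 7140 Ω
Parallel: admittances add. Y = 1/(jωL) + jωC
Y = (0 + j9.3e-05) S
|Y| = 9.3e-05 S → |Z| = 1/|Y| = 10800 Ω, ∠Z = −∠Y = -90.0°

10800 Ω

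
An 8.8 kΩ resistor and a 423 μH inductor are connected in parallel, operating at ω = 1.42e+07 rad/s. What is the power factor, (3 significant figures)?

X_L = ωL = 6010 Ω
Parallel: admittances add. Y = 1/R + 1/(jωL)
Y = (0.000114 − j0.000166) S
|Y| = 0.000202 S → |Z| = 1/|Y| = 4960 Ω, ∠Z = −∠Y = 55.7°
cos φ = cos(55.7°) = 0.564

0.564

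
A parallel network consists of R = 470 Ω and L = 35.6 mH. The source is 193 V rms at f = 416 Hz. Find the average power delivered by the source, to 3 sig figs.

79.3 W

ω = 2πf = 2614 rad/s
X_L = ωL = 93.1 Ω
Parallel: admittances add. Y = 1/R + 1/(jωL)
Y = (0.00213 − j0.0107) S
|Y| = 0.0110 S → |Z| = 1/|Y| = 91.3 Ω, ∠Z = −∠Y = 78.8°
I = V/|Z| = 2.11 A
P = VI cos φ = 193 × 2.11 × cos(78.8°) = 79.3 W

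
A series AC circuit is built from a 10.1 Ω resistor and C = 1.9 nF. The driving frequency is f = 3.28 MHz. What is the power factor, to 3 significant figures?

ω = 2πf = 2.061e+07 rad/s
X_C = 1/(ωC) = 25.5 Ω
Z = 10.1 − j25.5 Ω
|Z| = √(10.1² + 25.5²) = 27.5 Ω
∠Z = arctan(-25.5/10.1) = -68.4°
cos φ = cos(-68.4°) = 0.368

0.368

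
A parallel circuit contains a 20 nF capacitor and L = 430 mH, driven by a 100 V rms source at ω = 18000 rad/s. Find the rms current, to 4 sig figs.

23.08 mA

X_L = ωL = 7740 Ω
X_C = 1/(ωC) = 2778 Ω
Parallel: admittances add. Y = 1/(jωL) + jωC
Y = (0 + j0.0002308) S
|Y| = 0.0002308 S → |Z| = 1/|Y| = 4333 Ω, ∠Z = −∠Y = -90.00°
I = V/|Z| = 100/4333 = 23.08 mA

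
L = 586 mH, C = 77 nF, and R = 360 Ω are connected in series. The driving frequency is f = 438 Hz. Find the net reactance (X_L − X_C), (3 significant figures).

-3110 Ω

ω = 2πf = 2752 rad/s
X_L = ωL = 1610 Ω
X_C = 1/(ωC) = 4720 Ω
X = 1610 − 4720 = -3110 Ω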